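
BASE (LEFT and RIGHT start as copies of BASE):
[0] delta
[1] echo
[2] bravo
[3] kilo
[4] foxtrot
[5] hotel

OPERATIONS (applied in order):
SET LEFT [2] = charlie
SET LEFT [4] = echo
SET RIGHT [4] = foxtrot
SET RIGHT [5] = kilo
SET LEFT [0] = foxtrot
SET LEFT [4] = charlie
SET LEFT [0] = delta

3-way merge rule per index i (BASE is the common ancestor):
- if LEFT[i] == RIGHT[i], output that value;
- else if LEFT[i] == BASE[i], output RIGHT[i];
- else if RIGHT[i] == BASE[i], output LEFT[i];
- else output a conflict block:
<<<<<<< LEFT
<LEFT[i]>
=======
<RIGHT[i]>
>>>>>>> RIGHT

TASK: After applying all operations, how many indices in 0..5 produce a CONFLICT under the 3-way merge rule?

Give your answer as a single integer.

Answer: 0

Derivation:
Final LEFT:  [delta, echo, charlie, kilo, charlie, hotel]
Final RIGHT: [delta, echo, bravo, kilo, foxtrot, kilo]
i=0: L=delta R=delta -> agree -> delta
i=1: L=echo R=echo -> agree -> echo
i=2: L=charlie, R=bravo=BASE -> take LEFT -> charlie
i=3: L=kilo R=kilo -> agree -> kilo
i=4: L=charlie, R=foxtrot=BASE -> take LEFT -> charlie
i=5: L=hotel=BASE, R=kilo -> take RIGHT -> kilo
Conflict count: 0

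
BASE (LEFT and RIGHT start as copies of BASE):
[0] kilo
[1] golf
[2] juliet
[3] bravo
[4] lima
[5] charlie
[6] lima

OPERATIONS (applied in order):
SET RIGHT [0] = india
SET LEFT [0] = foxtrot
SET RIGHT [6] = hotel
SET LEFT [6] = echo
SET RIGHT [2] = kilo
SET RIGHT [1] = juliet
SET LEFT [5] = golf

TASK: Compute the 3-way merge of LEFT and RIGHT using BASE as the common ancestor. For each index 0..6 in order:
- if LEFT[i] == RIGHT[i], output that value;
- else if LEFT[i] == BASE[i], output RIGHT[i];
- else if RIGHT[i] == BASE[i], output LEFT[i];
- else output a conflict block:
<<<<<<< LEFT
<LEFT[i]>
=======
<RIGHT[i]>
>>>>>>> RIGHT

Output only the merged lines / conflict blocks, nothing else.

Final LEFT:  [foxtrot, golf, juliet, bravo, lima, golf, echo]
Final RIGHT: [india, juliet, kilo, bravo, lima, charlie, hotel]
i=0: BASE=kilo L=foxtrot R=india all differ -> CONFLICT
i=1: L=golf=BASE, R=juliet -> take RIGHT -> juliet
i=2: L=juliet=BASE, R=kilo -> take RIGHT -> kilo
i=3: L=bravo R=bravo -> agree -> bravo
i=4: L=lima R=lima -> agree -> lima
i=5: L=golf, R=charlie=BASE -> take LEFT -> golf
i=6: BASE=lima L=echo R=hotel all differ -> CONFLICT

Answer: <<<<<<< LEFT
foxtrot
=======
india
>>>>>>> RIGHT
juliet
kilo
bravo
lima
golf
<<<<<<< LEFT
echo
=======
hotel
>>>>>>> RIGHT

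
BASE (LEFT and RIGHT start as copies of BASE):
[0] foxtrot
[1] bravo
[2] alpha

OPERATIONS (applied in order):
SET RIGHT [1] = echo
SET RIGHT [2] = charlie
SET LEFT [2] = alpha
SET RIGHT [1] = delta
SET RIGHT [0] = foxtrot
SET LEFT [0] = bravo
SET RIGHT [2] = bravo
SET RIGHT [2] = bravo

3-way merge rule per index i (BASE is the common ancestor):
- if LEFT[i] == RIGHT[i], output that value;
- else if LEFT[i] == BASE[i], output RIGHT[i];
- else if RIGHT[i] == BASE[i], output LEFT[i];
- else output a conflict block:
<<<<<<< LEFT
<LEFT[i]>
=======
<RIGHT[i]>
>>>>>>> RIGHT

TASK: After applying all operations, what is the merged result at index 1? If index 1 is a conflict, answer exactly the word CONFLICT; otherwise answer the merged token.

Final LEFT:  [bravo, bravo, alpha]
Final RIGHT: [foxtrot, delta, bravo]
i=0: L=bravo, R=foxtrot=BASE -> take LEFT -> bravo
i=1: L=bravo=BASE, R=delta -> take RIGHT -> delta
i=2: L=alpha=BASE, R=bravo -> take RIGHT -> bravo
Index 1 -> delta

Answer: delta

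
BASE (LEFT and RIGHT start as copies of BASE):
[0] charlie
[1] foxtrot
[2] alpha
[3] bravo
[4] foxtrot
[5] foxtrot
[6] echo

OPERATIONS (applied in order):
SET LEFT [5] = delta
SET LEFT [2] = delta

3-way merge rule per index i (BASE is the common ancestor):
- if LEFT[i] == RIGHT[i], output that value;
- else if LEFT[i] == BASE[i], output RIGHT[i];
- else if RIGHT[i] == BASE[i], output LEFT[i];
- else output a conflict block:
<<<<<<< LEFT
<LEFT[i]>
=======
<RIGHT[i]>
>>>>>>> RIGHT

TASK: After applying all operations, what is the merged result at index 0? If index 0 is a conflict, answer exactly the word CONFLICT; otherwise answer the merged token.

Final LEFT:  [charlie, foxtrot, delta, bravo, foxtrot, delta, echo]
Final RIGHT: [charlie, foxtrot, alpha, bravo, foxtrot, foxtrot, echo]
i=0: L=charlie R=charlie -> agree -> charlie
i=1: L=foxtrot R=foxtrot -> agree -> foxtrot
i=2: L=delta, R=alpha=BASE -> take LEFT -> delta
i=3: L=bravo R=bravo -> agree -> bravo
i=4: L=foxtrot R=foxtrot -> agree -> foxtrot
i=5: L=delta, R=foxtrot=BASE -> take LEFT -> delta
i=6: L=echo R=echo -> agree -> echo
Index 0 -> charlie

Answer: charlie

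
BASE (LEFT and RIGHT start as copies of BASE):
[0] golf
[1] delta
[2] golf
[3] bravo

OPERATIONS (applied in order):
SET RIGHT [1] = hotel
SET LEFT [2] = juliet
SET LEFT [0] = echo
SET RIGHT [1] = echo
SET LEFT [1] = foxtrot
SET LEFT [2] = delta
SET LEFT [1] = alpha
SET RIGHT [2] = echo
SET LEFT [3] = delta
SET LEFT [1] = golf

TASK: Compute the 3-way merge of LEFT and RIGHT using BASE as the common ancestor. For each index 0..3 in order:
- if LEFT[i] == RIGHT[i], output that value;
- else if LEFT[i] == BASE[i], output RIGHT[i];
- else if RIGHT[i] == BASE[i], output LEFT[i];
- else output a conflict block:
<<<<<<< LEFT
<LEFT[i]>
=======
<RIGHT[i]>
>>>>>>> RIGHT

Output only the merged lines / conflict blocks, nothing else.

Answer: echo
<<<<<<< LEFT
golf
=======
echo
>>>>>>> RIGHT
<<<<<<< LEFT
delta
=======
echo
>>>>>>> RIGHT
delta

Derivation:
Final LEFT:  [echo, golf, delta, delta]
Final RIGHT: [golf, echo, echo, bravo]
i=0: L=echo, R=golf=BASE -> take LEFT -> echo
i=1: BASE=delta L=golf R=echo all differ -> CONFLICT
i=2: BASE=golf L=delta R=echo all differ -> CONFLICT
i=3: L=delta, R=bravo=BASE -> take LEFT -> delta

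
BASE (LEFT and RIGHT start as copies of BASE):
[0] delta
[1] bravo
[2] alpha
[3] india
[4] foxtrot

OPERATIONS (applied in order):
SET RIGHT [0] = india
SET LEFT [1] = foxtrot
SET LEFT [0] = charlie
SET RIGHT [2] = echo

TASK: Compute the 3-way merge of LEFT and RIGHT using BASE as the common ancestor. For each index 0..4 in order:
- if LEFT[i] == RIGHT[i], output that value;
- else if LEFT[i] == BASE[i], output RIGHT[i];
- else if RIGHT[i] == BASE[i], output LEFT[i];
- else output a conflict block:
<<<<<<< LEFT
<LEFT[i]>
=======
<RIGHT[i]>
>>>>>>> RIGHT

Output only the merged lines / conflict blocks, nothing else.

Final LEFT:  [charlie, foxtrot, alpha, india, foxtrot]
Final RIGHT: [india, bravo, echo, india, foxtrot]
i=0: BASE=delta L=charlie R=india all differ -> CONFLICT
i=1: L=foxtrot, R=bravo=BASE -> take LEFT -> foxtrot
i=2: L=alpha=BASE, R=echo -> take RIGHT -> echo
i=3: L=india R=india -> agree -> india
i=4: L=foxtrot R=foxtrot -> agree -> foxtrot

Answer: <<<<<<< LEFT
charlie
=======
india
>>>>>>> RIGHT
foxtrot
echo
india
foxtrot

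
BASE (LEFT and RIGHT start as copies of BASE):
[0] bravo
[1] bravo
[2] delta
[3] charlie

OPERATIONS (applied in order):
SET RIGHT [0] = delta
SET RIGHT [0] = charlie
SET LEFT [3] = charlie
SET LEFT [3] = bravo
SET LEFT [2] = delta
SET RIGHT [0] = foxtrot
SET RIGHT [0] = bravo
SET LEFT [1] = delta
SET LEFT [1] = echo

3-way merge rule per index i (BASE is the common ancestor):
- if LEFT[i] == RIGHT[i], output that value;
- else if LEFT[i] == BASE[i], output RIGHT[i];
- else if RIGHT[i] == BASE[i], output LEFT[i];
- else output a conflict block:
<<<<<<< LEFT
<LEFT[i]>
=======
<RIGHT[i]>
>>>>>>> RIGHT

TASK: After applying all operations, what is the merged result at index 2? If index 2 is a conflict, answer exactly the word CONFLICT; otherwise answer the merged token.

Answer: delta

Derivation:
Final LEFT:  [bravo, echo, delta, bravo]
Final RIGHT: [bravo, bravo, delta, charlie]
i=0: L=bravo R=bravo -> agree -> bravo
i=1: L=echo, R=bravo=BASE -> take LEFT -> echo
i=2: L=delta R=delta -> agree -> delta
i=3: L=bravo, R=charlie=BASE -> take LEFT -> bravo
Index 2 -> delta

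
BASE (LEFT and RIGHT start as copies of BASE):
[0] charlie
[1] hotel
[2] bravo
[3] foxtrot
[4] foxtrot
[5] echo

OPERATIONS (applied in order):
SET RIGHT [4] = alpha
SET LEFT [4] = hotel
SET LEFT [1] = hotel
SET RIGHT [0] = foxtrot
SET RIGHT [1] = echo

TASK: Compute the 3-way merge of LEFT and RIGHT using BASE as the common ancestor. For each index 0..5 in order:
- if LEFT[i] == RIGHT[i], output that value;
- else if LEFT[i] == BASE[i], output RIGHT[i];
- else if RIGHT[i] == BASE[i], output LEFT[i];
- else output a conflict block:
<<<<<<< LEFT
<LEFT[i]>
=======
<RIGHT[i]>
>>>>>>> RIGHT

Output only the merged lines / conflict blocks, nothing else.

Final LEFT:  [charlie, hotel, bravo, foxtrot, hotel, echo]
Final RIGHT: [foxtrot, echo, bravo, foxtrot, alpha, echo]
i=0: L=charlie=BASE, R=foxtrot -> take RIGHT -> foxtrot
i=1: L=hotel=BASE, R=echo -> take RIGHT -> echo
i=2: L=bravo R=bravo -> agree -> bravo
i=3: L=foxtrot R=foxtrot -> agree -> foxtrot
i=4: BASE=foxtrot L=hotel R=alpha all differ -> CONFLICT
i=5: L=echo R=echo -> agree -> echo

Answer: foxtrot
echo
bravo
foxtrot
<<<<<<< LEFT
hotel
=======
alpha
>>>>>>> RIGHT
echo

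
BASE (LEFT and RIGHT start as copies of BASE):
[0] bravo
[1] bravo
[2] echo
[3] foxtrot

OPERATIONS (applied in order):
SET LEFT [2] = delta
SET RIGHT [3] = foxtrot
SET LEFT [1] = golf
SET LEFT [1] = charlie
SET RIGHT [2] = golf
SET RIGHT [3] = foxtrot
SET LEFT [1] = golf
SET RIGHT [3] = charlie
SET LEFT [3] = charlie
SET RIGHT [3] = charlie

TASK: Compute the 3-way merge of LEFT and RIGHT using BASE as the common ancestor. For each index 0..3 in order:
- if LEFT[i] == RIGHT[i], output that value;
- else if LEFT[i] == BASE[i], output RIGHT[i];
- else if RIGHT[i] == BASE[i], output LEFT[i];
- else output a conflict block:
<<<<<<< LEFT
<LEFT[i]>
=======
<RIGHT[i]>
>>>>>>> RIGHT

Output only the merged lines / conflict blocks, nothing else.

Final LEFT:  [bravo, golf, delta, charlie]
Final RIGHT: [bravo, bravo, golf, charlie]
i=0: L=bravo R=bravo -> agree -> bravo
i=1: L=golf, R=bravo=BASE -> take LEFT -> golf
i=2: BASE=echo L=delta R=golf all differ -> CONFLICT
i=3: L=charlie R=charlie -> agree -> charlie

Answer: bravo
golf
<<<<<<< LEFT
delta
=======
golf
>>>>>>> RIGHT
charlie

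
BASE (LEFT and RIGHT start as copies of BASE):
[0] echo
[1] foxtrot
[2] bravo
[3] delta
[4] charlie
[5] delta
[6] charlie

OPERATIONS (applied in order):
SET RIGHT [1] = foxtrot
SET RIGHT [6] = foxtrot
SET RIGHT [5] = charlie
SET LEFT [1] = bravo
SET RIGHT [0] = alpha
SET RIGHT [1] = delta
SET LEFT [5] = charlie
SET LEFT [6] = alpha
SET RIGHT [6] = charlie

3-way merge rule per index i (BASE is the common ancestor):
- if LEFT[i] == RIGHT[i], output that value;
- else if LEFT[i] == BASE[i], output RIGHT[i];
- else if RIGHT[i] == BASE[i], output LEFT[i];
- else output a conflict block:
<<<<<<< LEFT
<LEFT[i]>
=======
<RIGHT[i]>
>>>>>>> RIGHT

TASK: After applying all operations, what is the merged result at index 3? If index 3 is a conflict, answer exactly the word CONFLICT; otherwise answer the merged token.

Final LEFT:  [echo, bravo, bravo, delta, charlie, charlie, alpha]
Final RIGHT: [alpha, delta, bravo, delta, charlie, charlie, charlie]
i=0: L=echo=BASE, R=alpha -> take RIGHT -> alpha
i=1: BASE=foxtrot L=bravo R=delta all differ -> CONFLICT
i=2: L=bravo R=bravo -> agree -> bravo
i=3: L=delta R=delta -> agree -> delta
i=4: L=charlie R=charlie -> agree -> charlie
i=5: L=charlie R=charlie -> agree -> charlie
i=6: L=alpha, R=charlie=BASE -> take LEFT -> alpha
Index 3 -> delta

Answer: delta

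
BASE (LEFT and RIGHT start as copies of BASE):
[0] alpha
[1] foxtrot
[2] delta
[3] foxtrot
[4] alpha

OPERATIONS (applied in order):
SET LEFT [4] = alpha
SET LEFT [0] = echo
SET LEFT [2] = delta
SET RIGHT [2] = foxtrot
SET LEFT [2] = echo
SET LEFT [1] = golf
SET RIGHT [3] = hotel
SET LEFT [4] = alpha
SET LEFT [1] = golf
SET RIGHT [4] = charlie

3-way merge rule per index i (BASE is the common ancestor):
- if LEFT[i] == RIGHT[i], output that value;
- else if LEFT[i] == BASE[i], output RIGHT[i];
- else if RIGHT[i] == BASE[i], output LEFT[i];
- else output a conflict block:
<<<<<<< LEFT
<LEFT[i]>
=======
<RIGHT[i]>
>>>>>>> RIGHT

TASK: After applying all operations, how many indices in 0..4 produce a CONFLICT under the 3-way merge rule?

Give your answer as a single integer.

Answer: 1

Derivation:
Final LEFT:  [echo, golf, echo, foxtrot, alpha]
Final RIGHT: [alpha, foxtrot, foxtrot, hotel, charlie]
i=0: L=echo, R=alpha=BASE -> take LEFT -> echo
i=1: L=golf, R=foxtrot=BASE -> take LEFT -> golf
i=2: BASE=delta L=echo R=foxtrot all differ -> CONFLICT
i=3: L=foxtrot=BASE, R=hotel -> take RIGHT -> hotel
i=4: L=alpha=BASE, R=charlie -> take RIGHT -> charlie
Conflict count: 1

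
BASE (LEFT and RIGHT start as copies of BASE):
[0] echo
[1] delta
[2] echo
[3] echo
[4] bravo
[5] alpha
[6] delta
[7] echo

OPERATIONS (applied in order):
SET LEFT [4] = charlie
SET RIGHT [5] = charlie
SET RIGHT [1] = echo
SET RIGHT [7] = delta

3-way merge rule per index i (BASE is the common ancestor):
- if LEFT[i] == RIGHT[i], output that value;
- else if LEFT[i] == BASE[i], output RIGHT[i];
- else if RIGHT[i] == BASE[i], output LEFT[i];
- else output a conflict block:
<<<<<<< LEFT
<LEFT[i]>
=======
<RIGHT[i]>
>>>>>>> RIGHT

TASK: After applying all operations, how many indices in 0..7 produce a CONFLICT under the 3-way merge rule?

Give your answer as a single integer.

Answer: 0

Derivation:
Final LEFT:  [echo, delta, echo, echo, charlie, alpha, delta, echo]
Final RIGHT: [echo, echo, echo, echo, bravo, charlie, delta, delta]
i=0: L=echo R=echo -> agree -> echo
i=1: L=delta=BASE, R=echo -> take RIGHT -> echo
i=2: L=echo R=echo -> agree -> echo
i=3: L=echo R=echo -> agree -> echo
i=4: L=charlie, R=bravo=BASE -> take LEFT -> charlie
i=5: L=alpha=BASE, R=charlie -> take RIGHT -> charlie
i=6: L=delta R=delta -> agree -> delta
i=7: L=echo=BASE, R=delta -> take RIGHT -> delta
Conflict count: 0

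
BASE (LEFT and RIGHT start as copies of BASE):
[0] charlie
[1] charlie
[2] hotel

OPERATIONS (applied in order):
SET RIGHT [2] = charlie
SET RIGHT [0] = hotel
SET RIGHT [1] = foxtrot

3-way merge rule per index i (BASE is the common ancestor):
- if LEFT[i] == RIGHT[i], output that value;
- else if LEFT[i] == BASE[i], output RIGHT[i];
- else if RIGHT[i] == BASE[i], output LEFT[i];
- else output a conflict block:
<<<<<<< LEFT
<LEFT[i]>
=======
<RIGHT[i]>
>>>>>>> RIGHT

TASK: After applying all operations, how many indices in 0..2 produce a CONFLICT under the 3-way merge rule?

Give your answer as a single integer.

Answer: 0

Derivation:
Final LEFT:  [charlie, charlie, hotel]
Final RIGHT: [hotel, foxtrot, charlie]
i=0: L=charlie=BASE, R=hotel -> take RIGHT -> hotel
i=1: L=charlie=BASE, R=foxtrot -> take RIGHT -> foxtrot
i=2: L=hotel=BASE, R=charlie -> take RIGHT -> charlie
Conflict count: 0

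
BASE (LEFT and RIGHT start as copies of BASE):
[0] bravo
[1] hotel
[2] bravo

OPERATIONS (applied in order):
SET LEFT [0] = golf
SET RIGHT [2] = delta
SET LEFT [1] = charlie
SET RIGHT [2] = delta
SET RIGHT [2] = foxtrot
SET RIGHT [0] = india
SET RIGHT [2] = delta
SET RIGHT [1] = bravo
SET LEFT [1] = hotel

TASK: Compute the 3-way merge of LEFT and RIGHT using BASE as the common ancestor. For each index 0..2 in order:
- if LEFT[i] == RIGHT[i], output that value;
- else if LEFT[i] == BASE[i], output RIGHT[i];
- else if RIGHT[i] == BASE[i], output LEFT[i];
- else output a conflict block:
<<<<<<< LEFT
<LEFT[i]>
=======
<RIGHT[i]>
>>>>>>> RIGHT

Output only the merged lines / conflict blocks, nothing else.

Final LEFT:  [golf, hotel, bravo]
Final RIGHT: [india, bravo, delta]
i=0: BASE=bravo L=golf R=india all differ -> CONFLICT
i=1: L=hotel=BASE, R=bravo -> take RIGHT -> bravo
i=2: L=bravo=BASE, R=delta -> take RIGHT -> delta

Answer: <<<<<<< LEFT
golf
=======
india
>>>>>>> RIGHT
bravo
delta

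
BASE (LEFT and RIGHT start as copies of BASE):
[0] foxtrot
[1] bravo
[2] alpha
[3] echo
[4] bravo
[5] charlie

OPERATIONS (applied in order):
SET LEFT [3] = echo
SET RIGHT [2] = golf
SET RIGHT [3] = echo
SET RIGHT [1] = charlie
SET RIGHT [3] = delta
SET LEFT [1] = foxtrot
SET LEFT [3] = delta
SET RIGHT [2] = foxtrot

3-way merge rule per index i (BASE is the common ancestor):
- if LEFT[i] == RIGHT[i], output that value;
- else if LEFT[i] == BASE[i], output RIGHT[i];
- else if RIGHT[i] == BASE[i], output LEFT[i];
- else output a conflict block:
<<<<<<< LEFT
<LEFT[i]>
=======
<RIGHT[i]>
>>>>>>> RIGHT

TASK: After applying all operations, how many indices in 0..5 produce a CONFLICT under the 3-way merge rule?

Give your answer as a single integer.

Answer: 1

Derivation:
Final LEFT:  [foxtrot, foxtrot, alpha, delta, bravo, charlie]
Final RIGHT: [foxtrot, charlie, foxtrot, delta, bravo, charlie]
i=0: L=foxtrot R=foxtrot -> agree -> foxtrot
i=1: BASE=bravo L=foxtrot R=charlie all differ -> CONFLICT
i=2: L=alpha=BASE, R=foxtrot -> take RIGHT -> foxtrot
i=3: L=delta R=delta -> agree -> delta
i=4: L=bravo R=bravo -> agree -> bravo
i=5: L=charlie R=charlie -> agree -> charlie
Conflict count: 1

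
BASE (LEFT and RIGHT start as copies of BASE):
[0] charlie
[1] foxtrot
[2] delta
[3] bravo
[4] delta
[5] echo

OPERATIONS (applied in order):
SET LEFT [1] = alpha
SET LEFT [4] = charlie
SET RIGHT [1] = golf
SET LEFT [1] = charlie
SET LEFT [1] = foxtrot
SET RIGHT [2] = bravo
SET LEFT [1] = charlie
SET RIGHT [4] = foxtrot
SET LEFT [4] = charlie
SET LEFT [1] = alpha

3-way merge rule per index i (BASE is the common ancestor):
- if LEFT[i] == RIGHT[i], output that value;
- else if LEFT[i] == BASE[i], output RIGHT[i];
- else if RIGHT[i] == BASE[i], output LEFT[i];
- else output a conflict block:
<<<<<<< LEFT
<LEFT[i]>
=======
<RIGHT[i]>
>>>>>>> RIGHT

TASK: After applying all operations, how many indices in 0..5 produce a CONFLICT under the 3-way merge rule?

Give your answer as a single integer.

Answer: 2

Derivation:
Final LEFT:  [charlie, alpha, delta, bravo, charlie, echo]
Final RIGHT: [charlie, golf, bravo, bravo, foxtrot, echo]
i=0: L=charlie R=charlie -> agree -> charlie
i=1: BASE=foxtrot L=alpha R=golf all differ -> CONFLICT
i=2: L=delta=BASE, R=bravo -> take RIGHT -> bravo
i=3: L=bravo R=bravo -> agree -> bravo
i=4: BASE=delta L=charlie R=foxtrot all differ -> CONFLICT
i=5: L=echo R=echo -> agree -> echo
Conflict count: 2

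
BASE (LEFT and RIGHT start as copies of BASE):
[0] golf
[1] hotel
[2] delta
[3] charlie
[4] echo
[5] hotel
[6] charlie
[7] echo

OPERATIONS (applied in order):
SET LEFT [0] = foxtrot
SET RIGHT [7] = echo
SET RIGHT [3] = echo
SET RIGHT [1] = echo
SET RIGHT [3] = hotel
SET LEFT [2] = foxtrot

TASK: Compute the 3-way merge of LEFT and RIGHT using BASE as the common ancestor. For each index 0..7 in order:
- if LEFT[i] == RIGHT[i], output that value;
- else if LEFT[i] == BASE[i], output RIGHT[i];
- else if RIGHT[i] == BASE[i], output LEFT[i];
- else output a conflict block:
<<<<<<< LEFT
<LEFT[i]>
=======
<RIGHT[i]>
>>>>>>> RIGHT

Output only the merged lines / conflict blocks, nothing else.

Answer: foxtrot
echo
foxtrot
hotel
echo
hotel
charlie
echo

Derivation:
Final LEFT:  [foxtrot, hotel, foxtrot, charlie, echo, hotel, charlie, echo]
Final RIGHT: [golf, echo, delta, hotel, echo, hotel, charlie, echo]
i=0: L=foxtrot, R=golf=BASE -> take LEFT -> foxtrot
i=1: L=hotel=BASE, R=echo -> take RIGHT -> echo
i=2: L=foxtrot, R=delta=BASE -> take LEFT -> foxtrot
i=3: L=charlie=BASE, R=hotel -> take RIGHT -> hotel
i=4: L=echo R=echo -> agree -> echo
i=5: L=hotel R=hotel -> agree -> hotel
i=6: L=charlie R=charlie -> agree -> charlie
i=7: L=echo R=echo -> agree -> echo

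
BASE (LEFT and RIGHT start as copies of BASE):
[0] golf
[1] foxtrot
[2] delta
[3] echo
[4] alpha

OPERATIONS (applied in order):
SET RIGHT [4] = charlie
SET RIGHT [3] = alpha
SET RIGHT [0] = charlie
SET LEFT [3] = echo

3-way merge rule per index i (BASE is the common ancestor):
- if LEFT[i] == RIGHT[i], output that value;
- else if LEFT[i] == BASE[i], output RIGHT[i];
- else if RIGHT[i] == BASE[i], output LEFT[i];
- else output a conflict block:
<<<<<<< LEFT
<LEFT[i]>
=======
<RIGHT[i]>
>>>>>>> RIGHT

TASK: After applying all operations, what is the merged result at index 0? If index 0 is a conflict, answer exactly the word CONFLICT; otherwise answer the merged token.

Final LEFT:  [golf, foxtrot, delta, echo, alpha]
Final RIGHT: [charlie, foxtrot, delta, alpha, charlie]
i=0: L=golf=BASE, R=charlie -> take RIGHT -> charlie
i=1: L=foxtrot R=foxtrot -> agree -> foxtrot
i=2: L=delta R=delta -> agree -> delta
i=3: L=echo=BASE, R=alpha -> take RIGHT -> alpha
i=4: L=alpha=BASE, R=charlie -> take RIGHT -> charlie
Index 0 -> charlie

Answer: charlie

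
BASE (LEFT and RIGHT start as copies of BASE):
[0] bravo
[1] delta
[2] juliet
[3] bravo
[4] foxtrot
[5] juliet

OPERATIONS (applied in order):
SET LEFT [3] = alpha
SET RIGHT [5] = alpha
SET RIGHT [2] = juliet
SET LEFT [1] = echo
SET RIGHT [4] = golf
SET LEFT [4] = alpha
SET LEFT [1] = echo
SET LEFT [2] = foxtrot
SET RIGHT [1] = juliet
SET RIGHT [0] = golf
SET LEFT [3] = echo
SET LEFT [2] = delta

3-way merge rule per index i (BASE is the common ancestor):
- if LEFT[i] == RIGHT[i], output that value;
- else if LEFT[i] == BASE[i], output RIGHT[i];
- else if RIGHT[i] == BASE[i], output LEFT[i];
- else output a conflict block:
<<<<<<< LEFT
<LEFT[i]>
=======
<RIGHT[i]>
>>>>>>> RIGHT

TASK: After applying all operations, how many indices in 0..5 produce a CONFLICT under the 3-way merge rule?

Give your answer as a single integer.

Answer: 2

Derivation:
Final LEFT:  [bravo, echo, delta, echo, alpha, juliet]
Final RIGHT: [golf, juliet, juliet, bravo, golf, alpha]
i=0: L=bravo=BASE, R=golf -> take RIGHT -> golf
i=1: BASE=delta L=echo R=juliet all differ -> CONFLICT
i=2: L=delta, R=juliet=BASE -> take LEFT -> delta
i=3: L=echo, R=bravo=BASE -> take LEFT -> echo
i=4: BASE=foxtrot L=alpha R=golf all differ -> CONFLICT
i=5: L=juliet=BASE, R=alpha -> take RIGHT -> alpha
Conflict count: 2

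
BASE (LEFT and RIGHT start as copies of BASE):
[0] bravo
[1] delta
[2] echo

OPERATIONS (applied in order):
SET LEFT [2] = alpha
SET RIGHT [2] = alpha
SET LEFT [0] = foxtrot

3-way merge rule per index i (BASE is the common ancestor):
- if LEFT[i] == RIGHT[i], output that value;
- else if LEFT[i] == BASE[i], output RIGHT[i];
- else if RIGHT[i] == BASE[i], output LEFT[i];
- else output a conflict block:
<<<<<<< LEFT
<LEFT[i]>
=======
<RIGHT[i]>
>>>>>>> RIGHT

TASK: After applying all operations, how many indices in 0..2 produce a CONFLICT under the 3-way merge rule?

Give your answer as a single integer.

Answer: 0

Derivation:
Final LEFT:  [foxtrot, delta, alpha]
Final RIGHT: [bravo, delta, alpha]
i=0: L=foxtrot, R=bravo=BASE -> take LEFT -> foxtrot
i=1: L=delta R=delta -> agree -> delta
i=2: L=alpha R=alpha -> agree -> alpha
Conflict count: 0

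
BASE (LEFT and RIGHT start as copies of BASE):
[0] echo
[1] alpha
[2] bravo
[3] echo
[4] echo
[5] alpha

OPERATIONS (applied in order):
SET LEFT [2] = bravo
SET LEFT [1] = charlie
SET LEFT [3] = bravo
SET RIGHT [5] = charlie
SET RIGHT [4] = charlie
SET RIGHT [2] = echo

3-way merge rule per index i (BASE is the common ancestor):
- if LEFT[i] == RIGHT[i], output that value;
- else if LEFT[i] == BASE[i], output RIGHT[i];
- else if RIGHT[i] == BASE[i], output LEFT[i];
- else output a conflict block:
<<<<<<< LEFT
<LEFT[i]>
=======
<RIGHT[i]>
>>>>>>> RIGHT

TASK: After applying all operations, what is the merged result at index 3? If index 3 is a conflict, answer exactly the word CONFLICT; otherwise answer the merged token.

Final LEFT:  [echo, charlie, bravo, bravo, echo, alpha]
Final RIGHT: [echo, alpha, echo, echo, charlie, charlie]
i=0: L=echo R=echo -> agree -> echo
i=1: L=charlie, R=alpha=BASE -> take LEFT -> charlie
i=2: L=bravo=BASE, R=echo -> take RIGHT -> echo
i=3: L=bravo, R=echo=BASE -> take LEFT -> bravo
i=4: L=echo=BASE, R=charlie -> take RIGHT -> charlie
i=5: L=alpha=BASE, R=charlie -> take RIGHT -> charlie
Index 3 -> bravo

Answer: bravo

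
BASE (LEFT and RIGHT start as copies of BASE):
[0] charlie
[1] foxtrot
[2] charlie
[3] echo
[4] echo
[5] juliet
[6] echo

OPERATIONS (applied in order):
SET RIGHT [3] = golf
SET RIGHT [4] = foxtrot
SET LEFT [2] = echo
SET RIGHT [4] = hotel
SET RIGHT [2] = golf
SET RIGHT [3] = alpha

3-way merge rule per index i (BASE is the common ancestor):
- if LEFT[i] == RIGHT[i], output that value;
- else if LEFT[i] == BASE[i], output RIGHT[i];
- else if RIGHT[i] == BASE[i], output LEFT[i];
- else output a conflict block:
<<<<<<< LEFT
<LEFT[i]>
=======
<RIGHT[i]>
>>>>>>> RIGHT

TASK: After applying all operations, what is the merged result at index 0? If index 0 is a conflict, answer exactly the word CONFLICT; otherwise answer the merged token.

Answer: charlie

Derivation:
Final LEFT:  [charlie, foxtrot, echo, echo, echo, juliet, echo]
Final RIGHT: [charlie, foxtrot, golf, alpha, hotel, juliet, echo]
i=0: L=charlie R=charlie -> agree -> charlie
i=1: L=foxtrot R=foxtrot -> agree -> foxtrot
i=2: BASE=charlie L=echo R=golf all differ -> CONFLICT
i=3: L=echo=BASE, R=alpha -> take RIGHT -> alpha
i=4: L=echo=BASE, R=hotel -> take RIGHT -> hotel
i=5: L=juliet R=juliet -> agree -> juliet
i=6: L=echo R=echo -> agree -> echo
Index 0 -> charlie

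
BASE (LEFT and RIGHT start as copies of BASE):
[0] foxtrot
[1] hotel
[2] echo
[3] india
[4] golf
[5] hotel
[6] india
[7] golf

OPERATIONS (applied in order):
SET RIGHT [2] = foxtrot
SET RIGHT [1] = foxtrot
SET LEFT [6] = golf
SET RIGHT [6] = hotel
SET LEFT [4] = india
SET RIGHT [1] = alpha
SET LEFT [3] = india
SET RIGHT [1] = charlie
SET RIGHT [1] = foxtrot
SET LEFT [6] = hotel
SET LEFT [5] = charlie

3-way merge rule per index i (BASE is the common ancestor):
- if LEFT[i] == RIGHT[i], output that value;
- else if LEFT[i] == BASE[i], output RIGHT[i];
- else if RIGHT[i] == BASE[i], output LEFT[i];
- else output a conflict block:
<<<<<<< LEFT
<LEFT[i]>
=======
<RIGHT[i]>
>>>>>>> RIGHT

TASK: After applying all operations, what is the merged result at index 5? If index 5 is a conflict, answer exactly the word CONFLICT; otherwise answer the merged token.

Final LEFT:  [foxtrot, hotel, echo, india, india, charlie, hotel, golf]
Final RIGHT: [foxtrot, foxtrot, foxtrot, india, golf, hotel, hotel, golf]
i=0: L=foxtrot R=foxtrot -> agree -> foxtrot
i=1: L=hotel=BASE, R=foxtrot -> take RIGHT -> foxtrot
i=2: L=echo=BASE, R=foxtrot -> take RIGHT -> foxtrot
i=3: L=india R=india -> agree -> india
i=4: L=india, R=golf=BASE -> take LEFT -> india
i=5: L=charlie, R=hotel=BASE -> take LEFT -> charlie
i=6: L=hotel R=hotel -> agree -> hotel
i=7: L=golf R=golf -> agree -> golf
Index 5 -> charlie

Answer: charlie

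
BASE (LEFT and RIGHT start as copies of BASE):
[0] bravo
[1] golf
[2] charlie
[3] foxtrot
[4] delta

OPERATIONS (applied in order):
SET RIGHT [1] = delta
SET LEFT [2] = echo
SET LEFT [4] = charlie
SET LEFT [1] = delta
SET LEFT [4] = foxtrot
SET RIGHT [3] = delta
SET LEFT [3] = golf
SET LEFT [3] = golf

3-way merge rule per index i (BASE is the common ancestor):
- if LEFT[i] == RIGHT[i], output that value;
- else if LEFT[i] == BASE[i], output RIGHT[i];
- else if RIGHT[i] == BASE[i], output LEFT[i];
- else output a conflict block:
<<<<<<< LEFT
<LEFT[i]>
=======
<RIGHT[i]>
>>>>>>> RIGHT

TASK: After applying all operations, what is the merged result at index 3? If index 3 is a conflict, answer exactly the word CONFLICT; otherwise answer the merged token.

Answer: CONFLICT

Derivation:
Final LEFT:  [bravo, delta, echo, golf, foxtrot]
Final RIGHT: [bravo, delta, charlie, delta, delta]
i=0: L=bravo R=bravo -> agree -> bravo
i=1: L=delta R=delta -> agree -> delta
i=2: L=echo, R=charlie=BASE -> take LEFT -> echo
i=3: BASE=foxtrot L=golf R=delta all differ -> CONFLICT
i=4: L=foxtrot, R=delta=BASE -> take LEFT -> foxtrot
Index 3 -> CONFLICT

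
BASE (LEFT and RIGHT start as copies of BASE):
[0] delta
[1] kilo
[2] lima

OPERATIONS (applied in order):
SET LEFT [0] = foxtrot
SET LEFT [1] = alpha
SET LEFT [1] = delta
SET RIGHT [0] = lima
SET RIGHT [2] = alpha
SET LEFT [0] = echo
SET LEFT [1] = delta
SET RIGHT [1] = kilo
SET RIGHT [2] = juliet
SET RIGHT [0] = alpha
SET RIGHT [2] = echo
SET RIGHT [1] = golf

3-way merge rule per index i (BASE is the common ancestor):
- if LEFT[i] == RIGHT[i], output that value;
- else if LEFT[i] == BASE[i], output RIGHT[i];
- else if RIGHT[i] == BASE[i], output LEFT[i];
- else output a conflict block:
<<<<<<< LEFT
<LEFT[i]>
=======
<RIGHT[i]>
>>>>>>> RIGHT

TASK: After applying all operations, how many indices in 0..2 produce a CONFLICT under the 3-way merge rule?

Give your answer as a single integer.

Final LEFT:  [echo, delta, lima]
Final RIGHT: [alpha, golf, echo]
i=0: BASE=delta L=echo R=alpha all differ -> CONFLICT
i=1: BASE=kilo L=delta R=golf all differ -> CONFLICT
i=2: L=lima=BASE, R=echo -> take RIGHT -> echo
Conflict count: 2

Answer: 2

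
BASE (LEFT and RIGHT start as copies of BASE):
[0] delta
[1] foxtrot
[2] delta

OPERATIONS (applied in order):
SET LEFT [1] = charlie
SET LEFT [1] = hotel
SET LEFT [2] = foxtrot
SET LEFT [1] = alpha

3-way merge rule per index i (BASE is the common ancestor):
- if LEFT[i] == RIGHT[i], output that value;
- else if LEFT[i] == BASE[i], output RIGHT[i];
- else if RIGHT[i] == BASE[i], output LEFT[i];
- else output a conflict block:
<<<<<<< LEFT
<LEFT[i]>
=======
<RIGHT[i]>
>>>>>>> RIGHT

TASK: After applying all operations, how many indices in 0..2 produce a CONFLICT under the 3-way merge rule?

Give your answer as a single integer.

Final LEFT:  [delta, alpha, foxtrot]
Final RIGHT: [delta, foxtrot, delta]
i=0: L=delta R=delta -> agree -> delta
i=1: L=alpha, R=foxtrot=BASE -> take LEFT -> alpha
i=2: L=foxtrot, R=delta=BASE -> take LEFT -> foxtrot
Conflict count: 0

Answer: 0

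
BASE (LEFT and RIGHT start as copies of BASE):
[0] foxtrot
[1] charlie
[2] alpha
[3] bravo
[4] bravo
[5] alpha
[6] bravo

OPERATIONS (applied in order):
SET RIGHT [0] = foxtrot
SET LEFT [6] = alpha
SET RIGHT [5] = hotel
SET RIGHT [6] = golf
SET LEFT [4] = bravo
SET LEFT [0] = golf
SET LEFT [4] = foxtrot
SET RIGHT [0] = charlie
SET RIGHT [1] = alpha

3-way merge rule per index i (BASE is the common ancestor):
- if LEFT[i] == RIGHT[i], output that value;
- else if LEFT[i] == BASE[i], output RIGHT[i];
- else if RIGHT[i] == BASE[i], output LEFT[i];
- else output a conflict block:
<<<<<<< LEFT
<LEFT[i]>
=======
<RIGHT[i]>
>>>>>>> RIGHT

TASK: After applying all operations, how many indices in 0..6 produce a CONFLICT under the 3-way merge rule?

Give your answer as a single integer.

Final LEFT:  [golf, charlie, alpha, bravo, foxtrot, alpha, alpha]
Final RIGHT: [charlie, alpha, alpha, bravo, bravo, hotel, golf]
i=0: BASE=foxtrot L=golf R=charlie all differ -> CONFLICT
i=1: L=charlie=BASE, R=alpha -> take RIGHT -> alpha
i=2: L=alpha R=alpha -> agree -> alpha
i=3: L=bravo R=bravo -> agree -> bravo
i=4: L=foxtrot, R=bravo=BASE -> take LEFT -> foxtrot
i=5: L=alpha=BASE, R=hotel -> take RIGHT -> hotel
i=6: BASE=bravo L=alpha R=golf all differ -> CONFLICT
Conflict count: 2

Answer: 2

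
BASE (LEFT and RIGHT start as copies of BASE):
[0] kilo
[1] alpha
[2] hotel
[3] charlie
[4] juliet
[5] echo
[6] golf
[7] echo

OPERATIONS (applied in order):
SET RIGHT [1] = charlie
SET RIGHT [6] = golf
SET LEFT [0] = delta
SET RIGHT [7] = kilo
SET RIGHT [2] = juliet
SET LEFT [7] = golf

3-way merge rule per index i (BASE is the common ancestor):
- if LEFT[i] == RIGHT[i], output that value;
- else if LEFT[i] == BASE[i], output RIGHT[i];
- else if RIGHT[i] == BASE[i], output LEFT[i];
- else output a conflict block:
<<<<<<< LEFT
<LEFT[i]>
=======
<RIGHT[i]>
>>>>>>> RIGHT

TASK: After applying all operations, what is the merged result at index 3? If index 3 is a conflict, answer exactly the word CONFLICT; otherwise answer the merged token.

Final LEFT:  [delta, alpha, hotel, charlie, juliet, echo, golf, golf]
Final RIGHT: [kilo, charlie, juliet, charlie, juliet, echo, golf, kilo]
i=0: L=delta, R=kilo=BASE -> take LEFT -> delta
i=1: L=alpha=BASE, R=charlie -> take RIGHT -> charlie
i=2: L=hotel=BASE, R=juliet -> take RIGHT -> juliet
i=3: L=charlie R=charlie -> agree -> charlie
i=4: L=juliet R=juliet -> agree -> juliet
i=5: L=echo R=echo -> agree -> echo
i=6: L=golf R=golf -> agree -> golf
i=7: BASE=echo L=golf R=kilo all differ -> CONFLICT
Index 3 -> charlie

Answer: charlie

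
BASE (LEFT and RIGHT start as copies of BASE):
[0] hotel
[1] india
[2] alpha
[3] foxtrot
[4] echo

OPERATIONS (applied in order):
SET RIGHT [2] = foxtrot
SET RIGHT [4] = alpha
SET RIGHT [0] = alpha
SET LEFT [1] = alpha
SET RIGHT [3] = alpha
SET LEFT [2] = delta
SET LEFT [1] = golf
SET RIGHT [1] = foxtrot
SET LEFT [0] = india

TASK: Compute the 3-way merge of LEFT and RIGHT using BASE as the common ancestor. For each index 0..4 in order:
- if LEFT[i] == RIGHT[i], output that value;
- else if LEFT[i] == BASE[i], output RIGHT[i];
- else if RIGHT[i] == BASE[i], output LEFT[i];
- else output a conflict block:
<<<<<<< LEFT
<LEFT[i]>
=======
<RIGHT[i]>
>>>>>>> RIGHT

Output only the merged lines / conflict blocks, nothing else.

Final LEFT:  [india, golf, delta, foxtrot, echo]
Final RIGHT: [alpha, foxtrot, foxtrot, alpha, alpha]
i=0: BASE=hotel L=india R=alpha all differ -> CONFLICT
i=1: BASE=india L=golf R=foxtrot all differ -> CONFLICT
i=2: BASE=alpha L=delta R=foxtrot all differ -> CONFLICT
i=3: L=foxtrot=BASE, R=alpha -> take RIGHT -> alpha
i=4: L=echo=BASE, R=alpha -> take RIGHT -> alpha

Answer: <<<<<<< LEFT
india
=======
alpha
>>>>>>> RIGHT
<<<<<<< LEFT
golf
=======
foxtrot
>>>>>>> RIGHT
<<<<<<< LEFT
delta
=======
foxtrot
>>>>>>> RIGHT
alpha
alpha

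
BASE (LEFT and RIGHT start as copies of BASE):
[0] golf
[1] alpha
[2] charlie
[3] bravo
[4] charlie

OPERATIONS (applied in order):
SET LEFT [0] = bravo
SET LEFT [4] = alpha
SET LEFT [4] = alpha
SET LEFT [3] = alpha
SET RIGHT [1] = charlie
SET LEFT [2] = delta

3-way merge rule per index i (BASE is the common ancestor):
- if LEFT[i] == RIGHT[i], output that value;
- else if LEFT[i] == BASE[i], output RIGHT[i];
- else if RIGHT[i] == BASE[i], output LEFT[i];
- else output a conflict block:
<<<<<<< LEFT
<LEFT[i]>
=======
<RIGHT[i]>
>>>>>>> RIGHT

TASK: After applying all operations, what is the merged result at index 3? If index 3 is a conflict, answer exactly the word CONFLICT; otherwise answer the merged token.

Answer: alpha

Derivation:
Final LEFT:  [bravo, alpha, delta, alpha, alpha]
Final RIGHT: [golf, charlie, charlie, bravo, charlie]
i=0: L=bravo, R=golf=BASE -> take LEFT -> bravo
i=1: L=alpha=BASE, R=charlie -> take RIGHT -> charlie
i=2: L=delta, R=charlie=BASE -> take LEFT -> delta
i=3: L=alpha, R=bravo=BASE -> take LEFT -> alpha
i=4: L=alpha, R=charlie=BASE -> take LEFT -> alpha
Index 3 -> alpha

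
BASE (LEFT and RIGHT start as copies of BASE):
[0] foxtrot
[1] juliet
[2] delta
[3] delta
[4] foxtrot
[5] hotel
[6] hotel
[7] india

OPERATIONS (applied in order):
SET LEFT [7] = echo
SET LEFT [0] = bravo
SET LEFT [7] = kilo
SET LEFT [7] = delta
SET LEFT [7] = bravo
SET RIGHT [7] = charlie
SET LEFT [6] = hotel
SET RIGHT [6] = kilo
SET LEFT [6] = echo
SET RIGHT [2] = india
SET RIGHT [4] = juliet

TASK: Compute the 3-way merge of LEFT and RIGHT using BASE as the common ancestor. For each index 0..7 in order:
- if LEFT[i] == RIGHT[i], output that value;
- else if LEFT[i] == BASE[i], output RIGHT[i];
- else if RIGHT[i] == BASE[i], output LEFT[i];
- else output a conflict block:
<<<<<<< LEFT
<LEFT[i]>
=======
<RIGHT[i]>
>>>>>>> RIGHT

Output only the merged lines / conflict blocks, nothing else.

Answer: bravo
juliet
india
delta
juliet
hotel
<<<<<<< LEFT
echo
=======
kilo
>>>>>>> RIGHT
<<<<<<< LEFT
bravo
=======
charlie
>>>>>>> RIGHT

Derivation:
Final LEFT:  [bravo, juliet, delta, delta, foxtrot, hotel, echo, bravo]
Final RIGHT: [foxtrot, juliet, india, delta, juliet, hotel, kilo, charlie]
i=0: L=bravo, R=foxtrot=BASE -> take LEFT -> bravo
i=1: L=juliet R=juliet -> agree -> juliet
i=2: L=delta=BASE, R=india -> take RIGHT -> india
i=3: L=delta R=delta -> agree -> delta
i=4: L=foxtrot=BASE, R=juliet -> take RIGHT -> juliet
i=5: L=hotel R=hotel -> agree -> hotel
i=6: BASE=hotel L=echo R=kilo all differ -> CONFLICT
i=7: BASE=india L=bravo R=charlie all differ -> CONFLICT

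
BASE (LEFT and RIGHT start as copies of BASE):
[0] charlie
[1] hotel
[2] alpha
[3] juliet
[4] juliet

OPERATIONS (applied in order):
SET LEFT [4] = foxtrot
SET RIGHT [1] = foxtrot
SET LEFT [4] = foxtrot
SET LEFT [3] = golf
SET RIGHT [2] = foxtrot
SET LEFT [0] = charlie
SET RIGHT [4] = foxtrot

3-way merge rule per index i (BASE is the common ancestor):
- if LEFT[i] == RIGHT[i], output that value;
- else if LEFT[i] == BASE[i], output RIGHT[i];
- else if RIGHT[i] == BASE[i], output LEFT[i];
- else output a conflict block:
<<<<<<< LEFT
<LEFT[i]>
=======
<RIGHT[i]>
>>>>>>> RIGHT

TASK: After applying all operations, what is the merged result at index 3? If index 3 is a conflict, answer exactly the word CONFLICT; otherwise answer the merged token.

Final LEFT:  [charlie, hotel, alpha, golf, foxtrot]
Final RIGHT: [charlie, foxtrot, foxtrot, juliet, foxtrot]
i=0: L=charlie R=charlie -> agree -> charlie
i=1: L=hotel=BASE, R=foxtrot -> take RIGHT -> foxtrot
i=2: L=alpha=BASE, R=foxtrot -> take RIGHT -> foxtrot
i=3: L=golf, R=juliet=BASE -> take LEFT -> golf
i=4: L=foxtrot R=foxtrot -> agree -> foxtrot
Index 3 -> golf

Answer: golf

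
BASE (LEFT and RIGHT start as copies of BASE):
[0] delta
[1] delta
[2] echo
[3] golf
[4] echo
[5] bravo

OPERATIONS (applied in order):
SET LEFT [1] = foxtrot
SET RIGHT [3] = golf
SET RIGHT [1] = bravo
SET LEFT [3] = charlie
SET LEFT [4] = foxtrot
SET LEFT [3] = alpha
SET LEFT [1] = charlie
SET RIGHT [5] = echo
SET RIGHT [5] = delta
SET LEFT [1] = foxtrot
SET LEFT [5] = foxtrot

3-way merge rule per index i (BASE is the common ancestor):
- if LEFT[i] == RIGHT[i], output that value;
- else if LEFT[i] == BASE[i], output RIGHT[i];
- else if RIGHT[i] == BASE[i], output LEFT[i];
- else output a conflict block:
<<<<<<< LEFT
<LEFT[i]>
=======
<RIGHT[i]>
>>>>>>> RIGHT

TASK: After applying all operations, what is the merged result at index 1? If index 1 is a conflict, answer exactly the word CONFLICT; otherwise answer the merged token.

Final LEFT:  [delta, foxtrot, echo, alpha, foxtrot, foxtrot]
Final RIGHT: [delta, bravo, echo, golf, echo, delta]
i=0: L=delta R=delta -> agree -> delta
i=1: BASE=delta L=foxtrot R=bravo all differ -> CONFLICT
i=2: L=echo R=echo -> agree -> echo
i=3: L=alpha, R=golf=BASE -> take LEFT -> alpha
i=4: L=foxtrot, R=echo=BASE -> take LEFT -> foxtrot
i=5: BASE=bravo L=foxtrot R=delta all differ -> CONFLICT
Index 1 -> CONFLICT

Answer: CONFLICT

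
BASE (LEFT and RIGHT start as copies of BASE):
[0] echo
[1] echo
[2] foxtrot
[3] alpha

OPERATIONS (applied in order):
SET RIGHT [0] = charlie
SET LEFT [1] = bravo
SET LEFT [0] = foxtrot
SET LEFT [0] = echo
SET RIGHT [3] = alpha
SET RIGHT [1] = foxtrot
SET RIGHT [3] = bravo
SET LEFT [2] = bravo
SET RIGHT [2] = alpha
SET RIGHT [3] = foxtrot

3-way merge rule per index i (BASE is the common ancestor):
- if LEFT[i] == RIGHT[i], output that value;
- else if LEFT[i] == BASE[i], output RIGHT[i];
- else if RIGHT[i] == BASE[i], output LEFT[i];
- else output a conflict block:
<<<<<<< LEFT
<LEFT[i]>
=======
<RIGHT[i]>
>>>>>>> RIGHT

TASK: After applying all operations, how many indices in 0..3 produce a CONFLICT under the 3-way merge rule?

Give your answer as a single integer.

Answer: 2

Derivation:
Final LEFT:  [echo, bravo, bravo, alpha]
Final RIGHT: [charlie, foxtrot, alpha, foxtrot]
i=0: L=echo=BASE, R=charlie -> take RIGHT -> charlie
i=1: BASE=echo L=bravo R=foxtrot all differ -> CONFLICT
i=2: BASE=foxtrot L=bravo R=alpha all differ -> CONFLICT
i=3: L=alpha=BASE, R=foxtrot -> take RIGHT -> foxtrot
Conflict count: 2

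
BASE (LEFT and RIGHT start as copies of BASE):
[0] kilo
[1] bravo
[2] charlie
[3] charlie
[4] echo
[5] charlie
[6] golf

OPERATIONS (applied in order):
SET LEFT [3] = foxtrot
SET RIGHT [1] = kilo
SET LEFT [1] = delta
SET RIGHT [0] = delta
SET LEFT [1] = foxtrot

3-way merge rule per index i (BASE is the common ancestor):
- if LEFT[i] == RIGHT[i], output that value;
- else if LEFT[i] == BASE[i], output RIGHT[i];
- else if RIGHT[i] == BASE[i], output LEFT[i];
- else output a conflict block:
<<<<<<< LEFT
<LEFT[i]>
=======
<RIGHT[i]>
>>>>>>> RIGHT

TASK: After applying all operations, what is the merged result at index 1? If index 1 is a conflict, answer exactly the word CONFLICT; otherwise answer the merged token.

Answer: CONFLICT

Derivation:
Final LEFT:  [kilo, foxtrot, charlie, foxtrot, echo, charlie, golf]
Final RIGHT: [delta, kilo, charlie, charlie, echo, charlie, golf]
i=0: L=kilo=BASE, R=delta -> take RIGHT -> delta
i=1: BASE=bravo L=foxtrot R=kilo all differ -> CONFLICT
i=2: L=charlie R=charlie -> agree -> charlie
i=3: L=foxtrot, R=charlie=BASE -> take LEFT -> foxtrot
i=4: L=echo R=echo -> agree -> echo
i=5: L=charlie R=charlie -> agree -> charlie
i=6: L=golf R=golf -> agree -> golf
Index 1 -> CONFLICT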